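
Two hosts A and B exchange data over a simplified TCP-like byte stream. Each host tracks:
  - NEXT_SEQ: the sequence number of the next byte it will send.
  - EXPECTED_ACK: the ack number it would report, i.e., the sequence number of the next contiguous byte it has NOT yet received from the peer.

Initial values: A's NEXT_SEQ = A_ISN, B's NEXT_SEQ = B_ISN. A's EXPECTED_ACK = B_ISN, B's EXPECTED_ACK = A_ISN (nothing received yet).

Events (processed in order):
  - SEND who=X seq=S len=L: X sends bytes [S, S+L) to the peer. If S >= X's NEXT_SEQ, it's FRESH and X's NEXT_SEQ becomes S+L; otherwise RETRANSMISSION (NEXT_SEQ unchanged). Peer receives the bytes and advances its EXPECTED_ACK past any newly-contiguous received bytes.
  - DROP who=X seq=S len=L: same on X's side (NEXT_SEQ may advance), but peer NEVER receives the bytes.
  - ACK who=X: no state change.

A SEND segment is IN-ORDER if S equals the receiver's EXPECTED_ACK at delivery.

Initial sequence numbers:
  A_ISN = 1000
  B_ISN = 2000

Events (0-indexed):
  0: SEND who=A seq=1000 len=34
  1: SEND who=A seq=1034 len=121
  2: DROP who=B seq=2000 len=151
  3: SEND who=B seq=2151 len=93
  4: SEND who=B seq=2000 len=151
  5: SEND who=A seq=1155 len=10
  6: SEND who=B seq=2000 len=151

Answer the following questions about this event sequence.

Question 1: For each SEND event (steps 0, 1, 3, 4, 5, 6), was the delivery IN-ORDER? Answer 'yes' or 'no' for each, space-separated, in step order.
Answer: yes yes no yes yes no

Derivation:
Step 0: SEND seq=1000 -> in-order
Step 1: SEND seq=1034 -> in-order
Step 3: SEND seq=2151 -> out-of-order
Step 4: SEND seq=2000 -> in-order
Step 5: SEND seq=1155 -> in-order
Step 6: SEND seq=2000 -> out-of-order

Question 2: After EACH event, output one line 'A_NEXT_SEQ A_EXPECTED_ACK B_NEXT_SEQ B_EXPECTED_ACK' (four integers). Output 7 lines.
1034 2000 2000 1034
1155 2000 2000 1155
1155 2000 2151 1155
1155 2000 2244 1155
1155 2244 2244 1155
1165 2244 2244 1165
1165 2244 2244 1165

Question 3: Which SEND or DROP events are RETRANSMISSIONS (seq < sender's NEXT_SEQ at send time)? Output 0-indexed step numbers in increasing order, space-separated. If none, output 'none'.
Step 0: SEND seq=1000 -> fresh
Step 1: SEND seq=1034 -> fresh
Step 2: DROP seq=2000 -> fresh
Step 3: SEND seq=2151 -> fresh
Step 4: SEND seq=2000 -> retransmit
Step 5: SEND seq=1155 -> fresh
Step 6: SEND seq=2000 -> retransmit

Answer: 4 6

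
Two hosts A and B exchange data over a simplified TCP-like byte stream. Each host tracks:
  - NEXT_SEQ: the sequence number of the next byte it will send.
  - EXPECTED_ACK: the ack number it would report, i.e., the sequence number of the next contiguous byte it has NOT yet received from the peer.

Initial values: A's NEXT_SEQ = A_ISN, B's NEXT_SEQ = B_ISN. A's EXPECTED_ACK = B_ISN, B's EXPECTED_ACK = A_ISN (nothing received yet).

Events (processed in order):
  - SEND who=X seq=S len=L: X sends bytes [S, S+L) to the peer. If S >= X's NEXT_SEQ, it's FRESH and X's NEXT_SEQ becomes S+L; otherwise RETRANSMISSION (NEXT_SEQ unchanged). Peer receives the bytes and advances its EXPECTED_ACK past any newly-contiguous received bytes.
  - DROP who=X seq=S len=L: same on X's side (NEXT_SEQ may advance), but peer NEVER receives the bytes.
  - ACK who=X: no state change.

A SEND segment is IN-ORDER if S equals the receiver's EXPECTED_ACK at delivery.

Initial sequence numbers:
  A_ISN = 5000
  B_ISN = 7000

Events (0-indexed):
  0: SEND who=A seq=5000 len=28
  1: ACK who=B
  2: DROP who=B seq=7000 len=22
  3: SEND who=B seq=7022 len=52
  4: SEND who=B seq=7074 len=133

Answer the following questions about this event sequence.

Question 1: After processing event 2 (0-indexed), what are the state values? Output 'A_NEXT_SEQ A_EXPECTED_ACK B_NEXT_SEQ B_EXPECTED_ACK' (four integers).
After event 0: A_seq=5028 A_ack=7000 B_seq=7000 B_ack=5028
After event 1: A_seq=5028 A_ack=7000 B_seq=7000 B_ack=5028
After event 2: A_seq=5028 A_ack=7000 B_seq=7022 B_ack=5028

5028 7000 7022 5028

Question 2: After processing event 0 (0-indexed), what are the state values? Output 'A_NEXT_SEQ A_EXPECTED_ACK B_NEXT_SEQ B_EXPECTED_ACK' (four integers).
After event 0: A_seq=5028 A_ack=7000 B_seq=7000 B_ack=5028

5028 7000 7000 5028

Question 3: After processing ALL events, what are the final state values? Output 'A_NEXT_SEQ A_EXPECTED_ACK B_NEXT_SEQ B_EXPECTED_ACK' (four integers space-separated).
Answer: 5028 7000 7207 5028

Derivation:
After event 0: A_seq=5028 A_ack=7000 B_seq=7000 B_ack=5028
After event 1: A_seq=5028 A_ack=7000 B_seq=7000 B_ack=5028
After event 2: A_seq=5028 A_ack=7000 B_seq=7022 B_ack=5028
After event 3: A_seq=5028 A_ack=7000 B_seq=7074 B_ack=5028
After event 4: A_seq=5028 A_ack=7000 B_seq=7207 B_ack=5028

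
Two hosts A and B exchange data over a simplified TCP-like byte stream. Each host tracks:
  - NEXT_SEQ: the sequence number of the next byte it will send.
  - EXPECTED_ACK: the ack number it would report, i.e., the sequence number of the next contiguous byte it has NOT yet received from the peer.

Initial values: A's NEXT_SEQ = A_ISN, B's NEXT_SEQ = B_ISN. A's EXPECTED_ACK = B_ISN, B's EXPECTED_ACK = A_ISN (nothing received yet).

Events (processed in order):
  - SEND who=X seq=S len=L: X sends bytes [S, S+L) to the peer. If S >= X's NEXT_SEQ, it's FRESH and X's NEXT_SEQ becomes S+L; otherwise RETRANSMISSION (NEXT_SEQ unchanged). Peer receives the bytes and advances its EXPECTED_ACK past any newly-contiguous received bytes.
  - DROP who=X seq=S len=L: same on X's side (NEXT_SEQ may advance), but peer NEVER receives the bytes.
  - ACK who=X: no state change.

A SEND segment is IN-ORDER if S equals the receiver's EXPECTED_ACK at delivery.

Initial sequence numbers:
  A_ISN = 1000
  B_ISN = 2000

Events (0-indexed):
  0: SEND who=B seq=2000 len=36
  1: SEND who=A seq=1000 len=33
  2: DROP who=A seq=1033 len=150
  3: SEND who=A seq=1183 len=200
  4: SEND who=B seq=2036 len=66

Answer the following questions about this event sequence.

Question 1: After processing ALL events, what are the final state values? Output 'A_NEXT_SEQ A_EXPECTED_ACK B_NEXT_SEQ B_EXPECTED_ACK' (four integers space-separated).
Answer: 1383 2102 2102 1033

Derivation:
After event 0: A_seq=1000 A_ack=2036 B_seq=2036 B_ack=1000
After event 1: A_seq=1033 A_ack=2036 B_seq=2036 B_ack=1033
After event 2: A_seq=1183 A_ack=2036 B_seq=2036 B_ack=1033
After event 3: A_seq=1383 A_ack=2036 B_seq=2036 B_ack=1033
After event 4: A_seq=1383 A_ack=2102 B_seq=2102 B_ack=1033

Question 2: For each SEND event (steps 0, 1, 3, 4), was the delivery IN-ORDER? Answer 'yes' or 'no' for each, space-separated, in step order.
Step 0: SEND seq=2000 -> in-order
Step 1: SEND seq=1000 -> in-order
Step 3: SEND seq=1183 -> out-of-order
Step 4: SEND seq=2036 -> in-order

Answer: yes yes no yes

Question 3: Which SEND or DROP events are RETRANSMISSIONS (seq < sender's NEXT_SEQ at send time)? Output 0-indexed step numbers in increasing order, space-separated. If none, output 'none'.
Answer: none

Derivation:
Step 0: SEND seq=2000 -> fresh
Step 1: SEND seq=1000 -> fresh
Step 2: DROP seq=1033 -> fresh
Step 3: SEND seq=1183 -> fresh
Step 4: SEND seq=2036 -> fresh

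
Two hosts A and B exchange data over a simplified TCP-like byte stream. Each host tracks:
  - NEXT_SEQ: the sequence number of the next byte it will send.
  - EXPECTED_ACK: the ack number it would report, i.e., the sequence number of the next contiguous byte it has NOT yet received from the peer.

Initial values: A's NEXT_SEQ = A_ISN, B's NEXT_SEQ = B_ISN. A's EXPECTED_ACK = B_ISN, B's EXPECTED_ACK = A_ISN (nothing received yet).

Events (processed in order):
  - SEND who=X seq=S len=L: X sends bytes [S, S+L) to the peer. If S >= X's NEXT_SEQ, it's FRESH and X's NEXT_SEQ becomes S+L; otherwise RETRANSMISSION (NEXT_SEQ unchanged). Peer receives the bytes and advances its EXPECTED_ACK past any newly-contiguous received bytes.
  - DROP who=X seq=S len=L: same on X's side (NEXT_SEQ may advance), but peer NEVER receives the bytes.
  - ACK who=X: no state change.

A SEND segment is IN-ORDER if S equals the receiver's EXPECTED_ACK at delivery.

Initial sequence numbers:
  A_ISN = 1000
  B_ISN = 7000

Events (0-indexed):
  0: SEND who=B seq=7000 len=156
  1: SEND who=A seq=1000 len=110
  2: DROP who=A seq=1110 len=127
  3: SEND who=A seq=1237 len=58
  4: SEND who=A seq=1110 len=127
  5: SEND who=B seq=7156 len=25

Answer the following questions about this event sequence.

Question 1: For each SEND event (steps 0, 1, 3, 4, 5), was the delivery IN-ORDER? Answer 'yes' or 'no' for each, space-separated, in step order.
Answer: yes yes no yes yes

Derivation:
Step 0: SEND seq=7000 -> in-order
Step 1: SEND seq=1000 -> in-order
Step 3: SEND seq=1237 -> out-of-order
Step 4: SEND seq=1110 -> in-order
Step 5: SEND seq=7156 -> in-order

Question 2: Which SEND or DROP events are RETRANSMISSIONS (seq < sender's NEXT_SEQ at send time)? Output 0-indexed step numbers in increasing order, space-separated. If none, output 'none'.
Step 0: SEND seq=7000 -> fresh
Step 1: SEND seq=1000 -> fresh
Step 2: DROP seq=1110 -> fresh
Step 3: SEND seq=1237 -> fresh
Step 4: SEND seq=1110 -> retransmit
Step 5: SEND seq=7156 -> fresh

Answer: 4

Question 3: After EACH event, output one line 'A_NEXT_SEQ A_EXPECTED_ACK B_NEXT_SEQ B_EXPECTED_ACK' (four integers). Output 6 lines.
1000 7156 7156 1000
1110 7156 7156 1110
1237 7156 7156 1110
1295 7156 7156 1110
1295 7156 7156 1295
1295 7181 7181 1295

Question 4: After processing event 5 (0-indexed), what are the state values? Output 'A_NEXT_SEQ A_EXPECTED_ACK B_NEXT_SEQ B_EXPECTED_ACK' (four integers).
After event 0: A_seq=1000 A_ack=7156 B_seq=7156 B_ack=1000
After event 1: A_seq=1110 A_ack=7156 B_seq=7156 B_ack=1110
After event 2: A_seq=1237 A_ack=7156 B_seq=7156 B_ack=1110
After event 3: A_seq=1295 A_ack=7156 B_seq=7156 B_ack=1110
After event 4: A_seq=1295 A_ack=7156 B_seq=7156 B_ack=1295
After event 5: A_seq=1295 A_ack=7181 B_seq=7181 B_ack=1295

1295 7181 7181 1295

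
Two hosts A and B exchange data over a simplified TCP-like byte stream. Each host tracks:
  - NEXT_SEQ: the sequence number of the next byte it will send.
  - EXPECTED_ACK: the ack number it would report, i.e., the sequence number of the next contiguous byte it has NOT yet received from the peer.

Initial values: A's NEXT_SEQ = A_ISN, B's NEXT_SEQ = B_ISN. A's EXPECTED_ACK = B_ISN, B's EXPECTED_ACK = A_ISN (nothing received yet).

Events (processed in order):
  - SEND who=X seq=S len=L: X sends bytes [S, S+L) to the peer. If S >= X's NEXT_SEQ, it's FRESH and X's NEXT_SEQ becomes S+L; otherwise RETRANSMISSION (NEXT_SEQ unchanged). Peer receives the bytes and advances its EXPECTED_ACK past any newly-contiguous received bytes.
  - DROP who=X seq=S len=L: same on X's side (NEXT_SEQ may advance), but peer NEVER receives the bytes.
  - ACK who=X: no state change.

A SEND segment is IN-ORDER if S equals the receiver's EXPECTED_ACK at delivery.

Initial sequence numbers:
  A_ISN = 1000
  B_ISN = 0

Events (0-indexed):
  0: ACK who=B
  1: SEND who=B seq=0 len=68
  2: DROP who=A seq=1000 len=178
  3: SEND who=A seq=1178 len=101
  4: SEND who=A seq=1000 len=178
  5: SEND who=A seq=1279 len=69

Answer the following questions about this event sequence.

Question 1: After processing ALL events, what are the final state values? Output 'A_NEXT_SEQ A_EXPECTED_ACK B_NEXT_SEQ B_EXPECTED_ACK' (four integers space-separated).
Answer: 1348 68 68 1348

Derivation:
After event 0: A_seq=1000 A_ack=0 B_seq=0 B_ack=1000
After event 1: A_seq=1000 A_ack=68 B_seq=68 B_ack=1000
After event 2: A_seq=1178 A_ack=68 B_seq=68 B_ack=1000
After event 3: A_seq=1279 A_ack=68 B_seq=68 B_ack=1000
After event 4: A_seq=1279 A_ack=68 B_seq=68 B_ack=1279
After event 5: A_seq=1348 A_ack=68 B_seq=68 B_ack=1348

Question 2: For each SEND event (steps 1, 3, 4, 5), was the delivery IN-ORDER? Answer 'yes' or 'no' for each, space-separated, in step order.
Step 1: SEND seq=0 -> in-order
Step 3: SEND seq=1178 -> out-of-order
Step 4: SEND seq=1000 -> in-order
Step 5: SEND seq=1279 -> in-order

Answer: yes no yes yes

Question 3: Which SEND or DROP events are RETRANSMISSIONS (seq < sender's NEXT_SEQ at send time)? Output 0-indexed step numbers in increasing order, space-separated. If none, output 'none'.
Step 1: SEND seq=0 -> fresh
Step 2: DROP seq=1000 -> fresh
Step 3: SEND seq=1178 -> fresh
Step 4: SEND seq=1000 -> retransmit
Step 5: SEND seq=1279 -> fresh

Answer: 4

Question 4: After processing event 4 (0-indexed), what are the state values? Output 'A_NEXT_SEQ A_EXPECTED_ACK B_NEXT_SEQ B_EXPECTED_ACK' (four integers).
After event 0: A_seq=1000 A_ack=0 B_seq=0 B_ack=1000
After event 1: A_seq=1000 A_ack=68 B_seq=68 B_ack=1000
After event 2: A_seq=1178 A_ack=68 B_seq=68 B_ack=1000
After event 3: A_seq=1279 A_ack=68 B_seq=68 B_ack=1000
After event 4: A_seq=1279 A_ack=68 B_seq=68 B_ack=1279

1279 68 68 1279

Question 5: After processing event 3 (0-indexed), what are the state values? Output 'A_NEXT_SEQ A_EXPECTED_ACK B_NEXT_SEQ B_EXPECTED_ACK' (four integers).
After event 0: A_seq=1000 A_ack=0 B_seq=0 B_ack=1000
After event 1: A_seq=1000 A_ack=68 B_seq=68 B_ack=1000
After event 2: A_seq=1178 A_ack=68 B_seq=68 B_ack=1000
After event 3: A_seq=1279 A_ack=68 B_seq=68 B_ack=1000

1279 68 68 1000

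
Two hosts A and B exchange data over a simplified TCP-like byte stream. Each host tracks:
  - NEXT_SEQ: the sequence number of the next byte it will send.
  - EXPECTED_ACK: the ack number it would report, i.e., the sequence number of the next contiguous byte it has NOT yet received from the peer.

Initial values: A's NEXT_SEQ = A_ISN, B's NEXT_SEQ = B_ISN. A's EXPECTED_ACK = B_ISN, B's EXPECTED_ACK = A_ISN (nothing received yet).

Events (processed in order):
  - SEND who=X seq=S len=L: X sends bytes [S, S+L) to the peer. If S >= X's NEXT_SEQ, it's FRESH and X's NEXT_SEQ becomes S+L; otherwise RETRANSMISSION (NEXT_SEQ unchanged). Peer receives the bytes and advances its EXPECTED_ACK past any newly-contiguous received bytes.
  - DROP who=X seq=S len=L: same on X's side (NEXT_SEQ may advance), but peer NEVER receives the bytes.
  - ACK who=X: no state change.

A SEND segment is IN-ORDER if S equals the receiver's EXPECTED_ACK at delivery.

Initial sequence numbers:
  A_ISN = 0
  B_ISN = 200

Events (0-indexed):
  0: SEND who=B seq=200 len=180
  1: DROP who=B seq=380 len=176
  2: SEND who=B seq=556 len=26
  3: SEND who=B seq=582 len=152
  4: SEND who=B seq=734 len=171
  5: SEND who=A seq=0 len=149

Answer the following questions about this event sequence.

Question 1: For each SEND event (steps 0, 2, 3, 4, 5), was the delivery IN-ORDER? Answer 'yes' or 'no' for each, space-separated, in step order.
Answer: yes no no no yes

Derivation:
Step 0: SEND seq=200 -> in-order
Step 2: SEND seq=556 -> out-of-order
Step 3: SEND seq=582 -> out-of-order
Step 4: SEND seq=734 -> out-of-order
Step 5: SEND seq=0 -> in-order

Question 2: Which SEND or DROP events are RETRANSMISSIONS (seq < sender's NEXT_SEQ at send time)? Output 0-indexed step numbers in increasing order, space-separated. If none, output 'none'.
Answer: none

Derivation:
Step 0: SEND seq=200 -> fresh
Step 1: DROP seq=380 -> fresh
Step 2: SEND seq=556 -> fresh
Step 3: SEND seq=582 -> fresh
Step 4: SEND seq=734 -> fresh
Step 5: SEND seq=0 -> fresh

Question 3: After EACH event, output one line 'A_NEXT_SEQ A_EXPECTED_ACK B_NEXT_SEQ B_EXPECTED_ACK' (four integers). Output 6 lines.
0 380 380 0
0 380 556 0
0 380 582 0
0 380 734 0
0 380 905 0
149 380 905 149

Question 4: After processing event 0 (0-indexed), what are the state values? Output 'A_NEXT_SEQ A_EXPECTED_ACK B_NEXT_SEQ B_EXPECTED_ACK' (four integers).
After event 0: A_seq=0 A_ack=380 B_seq=380 B_ack=0

0 380 380 0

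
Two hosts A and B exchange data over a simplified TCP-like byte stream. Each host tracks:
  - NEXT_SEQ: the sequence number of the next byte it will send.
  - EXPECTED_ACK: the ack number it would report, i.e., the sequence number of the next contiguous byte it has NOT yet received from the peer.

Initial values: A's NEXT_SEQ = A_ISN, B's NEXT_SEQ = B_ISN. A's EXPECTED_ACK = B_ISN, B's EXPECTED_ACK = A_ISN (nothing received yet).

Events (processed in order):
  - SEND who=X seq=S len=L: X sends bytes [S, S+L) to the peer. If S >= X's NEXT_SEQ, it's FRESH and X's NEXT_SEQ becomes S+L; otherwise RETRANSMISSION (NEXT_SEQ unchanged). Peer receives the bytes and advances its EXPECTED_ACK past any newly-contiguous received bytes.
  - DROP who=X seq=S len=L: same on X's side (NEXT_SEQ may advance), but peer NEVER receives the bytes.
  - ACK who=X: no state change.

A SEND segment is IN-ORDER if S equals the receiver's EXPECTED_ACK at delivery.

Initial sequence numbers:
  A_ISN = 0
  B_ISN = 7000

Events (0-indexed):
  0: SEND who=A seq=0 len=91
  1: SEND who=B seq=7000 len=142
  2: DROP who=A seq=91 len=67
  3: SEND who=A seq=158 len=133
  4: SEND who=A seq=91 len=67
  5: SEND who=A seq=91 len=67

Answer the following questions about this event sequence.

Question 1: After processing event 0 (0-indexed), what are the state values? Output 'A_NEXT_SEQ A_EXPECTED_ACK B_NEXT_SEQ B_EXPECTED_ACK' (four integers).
After event 0: A_seq=91 A_ack=7000 B_seq=7000 B_ack=91

91 7000 7000 91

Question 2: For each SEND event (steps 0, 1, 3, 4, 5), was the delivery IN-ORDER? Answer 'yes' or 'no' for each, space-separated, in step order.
Answer: yes yes no yes no

Derivation:
Step 0: SEND seq=0 -> in-order
Step 1: SEND seq=7000 -> in-order
Step 3: SEND seq=158 -> out-of-order
Step 4: SEND seq=91 -> in-order
Step 5: SEND seq=91 -> out-of-order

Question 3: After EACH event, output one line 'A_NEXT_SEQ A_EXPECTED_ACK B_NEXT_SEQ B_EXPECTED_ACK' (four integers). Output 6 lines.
91 7000 7000 91
91 7142 7142 91
158 7142 7142 91
291 7142 7142 91
291 7142 7142 291
291 7142 7142 291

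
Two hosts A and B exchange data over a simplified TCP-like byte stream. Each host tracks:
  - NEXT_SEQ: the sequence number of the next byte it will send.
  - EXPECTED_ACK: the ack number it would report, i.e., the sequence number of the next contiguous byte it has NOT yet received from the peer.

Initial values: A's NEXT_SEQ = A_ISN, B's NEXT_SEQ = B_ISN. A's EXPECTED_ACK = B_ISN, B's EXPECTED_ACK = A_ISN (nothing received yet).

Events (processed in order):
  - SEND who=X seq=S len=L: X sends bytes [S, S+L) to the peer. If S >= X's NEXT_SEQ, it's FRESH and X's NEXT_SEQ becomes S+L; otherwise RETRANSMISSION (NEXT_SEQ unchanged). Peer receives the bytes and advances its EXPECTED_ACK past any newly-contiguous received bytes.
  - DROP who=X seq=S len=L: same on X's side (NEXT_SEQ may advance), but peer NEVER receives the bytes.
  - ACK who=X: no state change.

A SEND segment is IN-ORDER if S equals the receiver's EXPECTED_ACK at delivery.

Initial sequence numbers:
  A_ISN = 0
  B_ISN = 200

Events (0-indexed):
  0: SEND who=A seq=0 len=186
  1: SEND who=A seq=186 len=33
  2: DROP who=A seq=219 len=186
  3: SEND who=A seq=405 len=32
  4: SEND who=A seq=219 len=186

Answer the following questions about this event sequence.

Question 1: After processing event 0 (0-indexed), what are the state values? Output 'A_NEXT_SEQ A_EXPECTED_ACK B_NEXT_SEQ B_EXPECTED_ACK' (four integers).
After event 0: A_seq=186 A_ack=200 B_seq=200 B_ack=186

186 200 200 186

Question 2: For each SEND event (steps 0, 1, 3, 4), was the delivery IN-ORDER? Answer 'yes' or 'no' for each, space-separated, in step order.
Answer: yes yes no yes

Derivation:
Step 0: SEND seq=0 -> in-order
Step 1: SEND seq=186 -> in-order
Step 3: SEND seq=405 -> out-of-order
Step 4: SEND seq=219 -> in-order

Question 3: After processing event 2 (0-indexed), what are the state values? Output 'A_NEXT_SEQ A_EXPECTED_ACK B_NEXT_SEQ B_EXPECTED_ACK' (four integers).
After event 0: A_seq=186 A_ack=200 B_seq=200 B_ack=186
After event 1: A_seq=219 A_ack=200 B_seq=200 B_ack=219
After event 2: A_seq=405 A_ack=200 B_seq=200 B_ack=219

405 200 200 219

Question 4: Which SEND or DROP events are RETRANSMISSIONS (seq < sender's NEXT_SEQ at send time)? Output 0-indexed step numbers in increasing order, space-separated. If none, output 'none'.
Step 0: SEND seq=0 -> fresh
Step 1: SEND seq=186 -> fresh
Step 2: DROP seq=219 -> fresh
Step 3: SEND seq=405 -> fresh
Step 4: SEND seq=219 -> retransmit

Answer: 4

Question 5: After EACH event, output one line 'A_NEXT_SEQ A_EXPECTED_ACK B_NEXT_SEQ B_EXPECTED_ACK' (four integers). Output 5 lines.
186 200 200 186
219 200 200 219
405 200 200 219
437 200 200 219
437 200 200 437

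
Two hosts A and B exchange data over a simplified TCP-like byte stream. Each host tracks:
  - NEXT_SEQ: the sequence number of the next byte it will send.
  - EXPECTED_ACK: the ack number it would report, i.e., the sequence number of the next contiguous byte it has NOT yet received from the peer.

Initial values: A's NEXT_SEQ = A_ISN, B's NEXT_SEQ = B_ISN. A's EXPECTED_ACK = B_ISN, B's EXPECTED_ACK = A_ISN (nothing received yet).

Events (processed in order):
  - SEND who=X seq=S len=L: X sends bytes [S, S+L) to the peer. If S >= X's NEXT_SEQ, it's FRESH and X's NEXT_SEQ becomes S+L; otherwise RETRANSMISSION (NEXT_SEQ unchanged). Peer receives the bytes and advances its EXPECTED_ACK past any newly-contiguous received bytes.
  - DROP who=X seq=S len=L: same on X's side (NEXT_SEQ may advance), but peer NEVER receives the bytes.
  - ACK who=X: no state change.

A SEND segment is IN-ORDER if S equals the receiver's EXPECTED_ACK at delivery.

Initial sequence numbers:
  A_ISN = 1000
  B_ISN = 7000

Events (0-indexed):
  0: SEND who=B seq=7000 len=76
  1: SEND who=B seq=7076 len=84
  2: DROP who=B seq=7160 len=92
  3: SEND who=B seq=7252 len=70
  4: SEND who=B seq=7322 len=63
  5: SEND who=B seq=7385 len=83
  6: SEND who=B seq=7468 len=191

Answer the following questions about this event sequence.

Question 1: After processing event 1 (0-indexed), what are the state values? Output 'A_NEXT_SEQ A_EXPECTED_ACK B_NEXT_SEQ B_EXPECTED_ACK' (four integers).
After event 0: A_seq=1000 A_ack=7076 B_seq=7076 B_ack=1000
After event 1: A_seq=1000 A_ack=7160 B_seq=7160 B_ack=1000

1000 7160 7160 1000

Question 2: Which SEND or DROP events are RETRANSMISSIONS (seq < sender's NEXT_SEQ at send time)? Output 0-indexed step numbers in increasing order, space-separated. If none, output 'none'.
Step 0: SEND seq=7000 -> fresh
Step 1: SEND seq=7076 -> fresh
Step 2: DROP seq=7160 -> fresh
Step 3: SEND seq=7252 -> fresh
Step 4: SEND seq=7322 -> fresh
Step 5: SEND seq=7385 -> fresh
Step 6: SEND seq=7468 -> fresh

Answer: none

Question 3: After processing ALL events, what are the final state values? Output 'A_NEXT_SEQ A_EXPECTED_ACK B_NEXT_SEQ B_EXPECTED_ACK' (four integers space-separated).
After event 0: A_seq=1000 A_ack=7076 B_seq=7076 B_ack=1000
After event 1: A_seq=1000 A_ack=7160 B_seq=7160 B_ack=1000
After event 2: A_seq=1000 A_ack=7160 B_seq=7252 B_ack=1000
After event 3: A_seq=1000 A_ack=7160 B_seq=7322 B_ack=1000
After event 4: A_seq=1000 A_ack=7160 B_seq=7385 B_ack=1000
After event 5: A_seq=1000 A_ack=7160 B_seq=7468 B_ack=1000
After event 6: A_seq=1000 A_ack=7160 B_seq=7659 B_ack=1000

Answer: 1000 7160 7659 1000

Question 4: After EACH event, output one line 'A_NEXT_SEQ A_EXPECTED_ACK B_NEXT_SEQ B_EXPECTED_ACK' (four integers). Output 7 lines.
1000 7076 7076 1000
1000 7160 7160 1000
1000 7160 7252 1000
1000 7160 7322 1000
1000 7160 7385 1000
1000 7160 7468 1000
1000 7160 7659 1000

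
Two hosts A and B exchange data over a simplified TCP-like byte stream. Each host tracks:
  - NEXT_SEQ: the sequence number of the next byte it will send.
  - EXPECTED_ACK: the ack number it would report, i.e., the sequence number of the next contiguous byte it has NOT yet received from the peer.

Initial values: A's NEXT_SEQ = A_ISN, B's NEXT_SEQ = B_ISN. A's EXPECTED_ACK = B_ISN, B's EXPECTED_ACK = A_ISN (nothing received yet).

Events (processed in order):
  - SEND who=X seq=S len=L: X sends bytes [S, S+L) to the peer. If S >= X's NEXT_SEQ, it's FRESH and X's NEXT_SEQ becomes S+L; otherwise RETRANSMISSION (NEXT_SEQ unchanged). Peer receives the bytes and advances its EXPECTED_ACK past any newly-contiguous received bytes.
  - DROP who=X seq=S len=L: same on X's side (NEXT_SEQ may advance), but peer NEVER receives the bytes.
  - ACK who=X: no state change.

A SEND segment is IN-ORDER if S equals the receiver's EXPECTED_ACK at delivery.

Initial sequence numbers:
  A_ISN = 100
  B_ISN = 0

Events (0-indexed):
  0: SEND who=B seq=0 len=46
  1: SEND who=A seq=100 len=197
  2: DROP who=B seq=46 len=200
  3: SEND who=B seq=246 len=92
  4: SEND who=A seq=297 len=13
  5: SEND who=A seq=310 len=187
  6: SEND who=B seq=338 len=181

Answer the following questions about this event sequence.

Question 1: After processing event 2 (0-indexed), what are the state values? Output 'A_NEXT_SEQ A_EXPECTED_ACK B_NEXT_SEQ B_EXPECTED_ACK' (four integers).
After event 0: A_seq=100 A_ack=46 B_seq=46 B_ack=100
After event 1: A_seq=297 A_ack=46 B_seq=46 B_ack=297
After event 2: A_seq=297 A_ack=46 B_seq=246 B_ack=297

297 46 246 297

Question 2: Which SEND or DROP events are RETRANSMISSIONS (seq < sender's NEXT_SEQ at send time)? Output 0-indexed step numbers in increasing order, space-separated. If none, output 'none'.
Answer: none

Derivation:
Step 0: SEND seq=0 -> fresh
Step 1: SEND seq=100 -> fresh
Step 2: DROP seq=46 -> fresh
Step 3: SEND seq=246 -> fresh
Step 4: SEND seq=297 -> fresh
Step 5: SEND seq=310 -> fresh
Step 6: SEND seq=338 -> fresh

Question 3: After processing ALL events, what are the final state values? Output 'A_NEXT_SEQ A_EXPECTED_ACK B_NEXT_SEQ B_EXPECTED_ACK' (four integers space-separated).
After event 0: A_seq=100 A_ack=46 B_seq=46 B_ack=100
After event 1: A_seq=297 A_ack=46 B_seq=46 B_ack=297
After event 2: A_seq=297 A_ack=46 B_seq=246 B_ack=297
After event 3: A_seq=297 A_ack=46 B_seq=338 B_ack=297
After event 4: A_seq=310 A_ack=46 B_seq=338 B_ack=310
After event 5: A_seq=497 A_ack=46 B_seq=338 B_ack=497
After event 6: A_seq=497 A_ack=46 B_seq=519 B_ack=497

Answer: 497 46 519 497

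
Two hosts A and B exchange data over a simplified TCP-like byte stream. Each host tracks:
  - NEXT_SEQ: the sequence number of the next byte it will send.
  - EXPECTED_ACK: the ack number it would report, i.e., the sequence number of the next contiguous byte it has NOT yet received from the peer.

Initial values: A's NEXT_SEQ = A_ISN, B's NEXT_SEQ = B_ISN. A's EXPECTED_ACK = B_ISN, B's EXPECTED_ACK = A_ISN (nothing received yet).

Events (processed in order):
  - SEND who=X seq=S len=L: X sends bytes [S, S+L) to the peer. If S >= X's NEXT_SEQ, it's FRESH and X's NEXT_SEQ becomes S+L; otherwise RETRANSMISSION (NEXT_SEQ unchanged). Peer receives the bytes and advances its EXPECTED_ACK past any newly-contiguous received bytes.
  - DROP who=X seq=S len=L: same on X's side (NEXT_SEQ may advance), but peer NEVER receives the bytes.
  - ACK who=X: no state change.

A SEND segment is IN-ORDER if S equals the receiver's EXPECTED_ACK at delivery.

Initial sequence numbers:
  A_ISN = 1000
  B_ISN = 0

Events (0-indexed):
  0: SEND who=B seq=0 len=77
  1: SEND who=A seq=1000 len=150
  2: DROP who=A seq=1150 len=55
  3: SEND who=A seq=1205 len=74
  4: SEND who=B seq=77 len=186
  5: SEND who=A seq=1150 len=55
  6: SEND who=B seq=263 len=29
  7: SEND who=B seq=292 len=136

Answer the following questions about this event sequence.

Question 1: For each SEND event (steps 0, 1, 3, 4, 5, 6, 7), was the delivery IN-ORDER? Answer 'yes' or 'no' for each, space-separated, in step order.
Answer: yes yes no yes yes yes yes

Derivation:
Step 0: SEND seq=0 -> in-order
Step 1: SEND seq=1000 -> in-order
Step 3: SEND seq=1205 -> out-of-order
Step 4: SEND seq=77 -> in-order
Step 5: SEND seq=1150 -> in-order
Step 6: SEND seq=263 -> in-order
Step 7: SEND seq=292 -> in-order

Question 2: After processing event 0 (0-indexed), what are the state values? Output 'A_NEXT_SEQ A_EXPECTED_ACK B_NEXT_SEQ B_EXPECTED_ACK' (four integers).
After event 0: A_seq=1000 A_ack=77 B_seq=77 B_ack=1000

1000 77 77 1000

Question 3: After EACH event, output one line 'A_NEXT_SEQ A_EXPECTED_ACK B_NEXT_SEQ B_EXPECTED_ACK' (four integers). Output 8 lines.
1000 77 77 1000
1150 77 77 1150
1205 77 77 1150
1279 77 77 1150
1279 263 263 1150
1279 263 263 1279
1279 292 292 1279
1279 428 428 1279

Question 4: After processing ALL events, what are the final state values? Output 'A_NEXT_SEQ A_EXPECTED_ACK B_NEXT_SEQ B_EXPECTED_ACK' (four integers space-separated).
After event 0: A_seq=1000 A_ack=77 B_seq=77 B_ack=1000
After event 1: A_seq=1150 A_ack=77 B_seq=77 B_ack=1150
After event 2: A_seq=1205 A_ack=77 B_seq=77 B_ack=1150
After event 3: A_seq=1279 A_ack=77 B_seq=77 B_ack=1150
After event 4: A_seq=1279 A_ack=263 B_seq=263 B_ack=1150
After event 5: A_seq=1279 A_ack=263 B_seq=263 B_ack=1279
After event 6: A_seq=1279 A_ack=292 B_seq=292 B_ack=1279
After event 7: A_seq=1279 A_ack=428 B_seq=428 B_ack=1279

Answer: 1279 428 428 1279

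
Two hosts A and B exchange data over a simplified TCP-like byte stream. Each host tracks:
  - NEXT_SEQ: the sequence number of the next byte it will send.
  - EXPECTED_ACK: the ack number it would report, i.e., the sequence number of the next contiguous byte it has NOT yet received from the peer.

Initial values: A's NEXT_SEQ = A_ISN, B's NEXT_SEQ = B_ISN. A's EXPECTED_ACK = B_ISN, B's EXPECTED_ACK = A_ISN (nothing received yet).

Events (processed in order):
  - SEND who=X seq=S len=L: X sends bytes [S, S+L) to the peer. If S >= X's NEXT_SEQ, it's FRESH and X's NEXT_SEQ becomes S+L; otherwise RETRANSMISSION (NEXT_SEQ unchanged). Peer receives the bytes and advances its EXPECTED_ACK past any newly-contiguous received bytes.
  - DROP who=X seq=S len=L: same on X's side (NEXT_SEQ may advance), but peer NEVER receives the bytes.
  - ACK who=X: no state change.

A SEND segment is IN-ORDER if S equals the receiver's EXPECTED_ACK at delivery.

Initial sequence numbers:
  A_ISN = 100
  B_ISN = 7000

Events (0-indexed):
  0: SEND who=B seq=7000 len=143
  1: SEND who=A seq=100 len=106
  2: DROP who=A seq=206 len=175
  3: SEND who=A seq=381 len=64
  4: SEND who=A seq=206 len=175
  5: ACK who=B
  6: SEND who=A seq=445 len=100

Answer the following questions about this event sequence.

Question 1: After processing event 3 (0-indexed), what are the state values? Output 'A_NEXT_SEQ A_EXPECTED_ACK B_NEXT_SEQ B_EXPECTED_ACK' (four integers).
After event 0: A_seq=100 A_ack=7143 B_seq=7143 B_ack=100
After event 1: A_seq=206 A_ack=7143 B_seq=7143 B_ack=206
After event 2: A_seq=381 A_ack=7143 B_seq=7143 B_ack=206
After event 3: A_seq=445 A_ack=7143 B_seq=7143 B_ack=206

445 7143 7143 206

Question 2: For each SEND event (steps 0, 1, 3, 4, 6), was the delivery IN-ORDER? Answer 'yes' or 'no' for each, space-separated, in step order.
Step 0: SEND seq=7000 -> in-order
Step 1: SEND seq=100 -> in-order
Step 3: SEND seq=381 -> out-of-order
Step 4: SEND seq=206 -> in-order
Step 6: SEND seq=445 -> in-order

Answer: yes yes no yes yes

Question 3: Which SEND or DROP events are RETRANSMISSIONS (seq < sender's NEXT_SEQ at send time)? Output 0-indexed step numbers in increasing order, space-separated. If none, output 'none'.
Step 0: SEND seq=7000 -> fresh
Step 1: SEND seq=100 -> fresh
Step 2: DROP seq=206 -> fresh
Step 3: SEND seq=381 -> fresh
Step 4: SEND seq=206 -> retransmit
Step 6: SEND seq=445 -> fresh

Answer: 4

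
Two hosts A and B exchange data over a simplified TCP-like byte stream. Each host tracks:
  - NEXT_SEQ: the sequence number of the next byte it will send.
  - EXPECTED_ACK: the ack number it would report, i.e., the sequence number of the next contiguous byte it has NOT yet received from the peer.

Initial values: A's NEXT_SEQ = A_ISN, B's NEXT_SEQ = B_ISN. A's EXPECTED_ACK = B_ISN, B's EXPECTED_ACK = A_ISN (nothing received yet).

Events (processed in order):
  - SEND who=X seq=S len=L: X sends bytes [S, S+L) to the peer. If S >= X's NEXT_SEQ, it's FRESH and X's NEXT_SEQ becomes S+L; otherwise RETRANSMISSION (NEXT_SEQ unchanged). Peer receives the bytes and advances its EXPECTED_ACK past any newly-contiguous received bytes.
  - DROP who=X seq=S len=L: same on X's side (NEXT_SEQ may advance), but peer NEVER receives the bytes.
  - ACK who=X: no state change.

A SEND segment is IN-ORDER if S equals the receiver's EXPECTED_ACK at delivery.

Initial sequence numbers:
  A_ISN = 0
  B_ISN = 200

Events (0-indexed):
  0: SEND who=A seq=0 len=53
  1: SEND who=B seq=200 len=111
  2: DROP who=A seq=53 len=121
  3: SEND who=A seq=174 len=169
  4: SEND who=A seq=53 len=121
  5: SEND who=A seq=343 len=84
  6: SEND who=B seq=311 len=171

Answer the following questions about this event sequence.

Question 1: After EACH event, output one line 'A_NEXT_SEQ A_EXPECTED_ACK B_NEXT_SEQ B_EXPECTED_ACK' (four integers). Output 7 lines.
53 200 200 53
53 311 311 53
174 311 311 53
343 311 311 53
343 311 311 343
427 311 311 427
427 482 482 427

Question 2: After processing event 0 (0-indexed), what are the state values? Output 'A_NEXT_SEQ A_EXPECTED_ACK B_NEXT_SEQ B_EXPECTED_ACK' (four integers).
After event 0: A_seq=53 A_ack=200 B_seq=200 B_ack=53

53 200 200 53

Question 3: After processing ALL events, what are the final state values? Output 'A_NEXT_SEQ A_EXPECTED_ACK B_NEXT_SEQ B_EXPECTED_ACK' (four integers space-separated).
Answer: 427 482 482 427

Derivation:
After event 0: A_seq=53 A_ack=200 B_seq=200 B_ack=53
After event 1: A_seq=53 A_ack=311 B_seq=311 B_ack=53
After event 2: A_seq=174 A_ack=311 B_seq=311 B_ack=53
After event 3: A_seq=343 A_ack=311 B_seq=311 B_ack=53
After event 4: A_seq=343 A_ack=311 B_seq=311 B_ack=343
After event 5: A_seq=427 A_ack=311 B_seq=311 B_ack=427
After event 6: A_seq=427 A_ack=482 B_seq=482 B_ack=427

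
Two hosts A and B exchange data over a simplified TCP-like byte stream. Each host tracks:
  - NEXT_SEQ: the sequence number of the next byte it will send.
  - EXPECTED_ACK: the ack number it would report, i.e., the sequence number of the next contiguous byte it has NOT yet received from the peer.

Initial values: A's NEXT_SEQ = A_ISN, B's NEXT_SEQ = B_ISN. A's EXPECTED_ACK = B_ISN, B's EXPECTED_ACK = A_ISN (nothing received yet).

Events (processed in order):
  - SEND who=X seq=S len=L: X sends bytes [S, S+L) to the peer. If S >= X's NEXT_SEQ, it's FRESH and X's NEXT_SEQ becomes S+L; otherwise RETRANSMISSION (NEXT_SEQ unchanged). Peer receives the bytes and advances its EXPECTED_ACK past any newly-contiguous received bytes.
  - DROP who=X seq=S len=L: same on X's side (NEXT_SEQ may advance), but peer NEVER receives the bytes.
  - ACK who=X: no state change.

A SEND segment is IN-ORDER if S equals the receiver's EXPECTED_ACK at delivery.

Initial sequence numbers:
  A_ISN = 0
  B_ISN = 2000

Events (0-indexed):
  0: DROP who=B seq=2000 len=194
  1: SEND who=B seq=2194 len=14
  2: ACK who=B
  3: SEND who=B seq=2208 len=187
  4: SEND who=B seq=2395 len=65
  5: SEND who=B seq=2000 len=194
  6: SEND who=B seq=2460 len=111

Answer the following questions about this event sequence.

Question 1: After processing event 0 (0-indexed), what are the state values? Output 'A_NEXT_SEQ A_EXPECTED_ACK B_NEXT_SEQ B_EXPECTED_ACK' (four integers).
After event 0: A_seq=0 A_ack=2000 B_seq=2194 B_ack=0

0 2000 2194 0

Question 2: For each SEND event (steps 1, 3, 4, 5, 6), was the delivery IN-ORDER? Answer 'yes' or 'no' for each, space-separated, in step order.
Step 1: SEND seq=2194 -> out-of-order
Step 3: SEND seq=2208 -> out-of-order
Step 4: SEND seq=2395 -> out-of-order
Step 5: SEND seq=2000 -> in-order
Step 6: SEND seq=2460 -> in-order

Answer: no no no yes yes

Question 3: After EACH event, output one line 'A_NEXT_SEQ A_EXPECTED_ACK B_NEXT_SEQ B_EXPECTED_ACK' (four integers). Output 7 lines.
0 2000 2194 0
0 2000 2208 0
0 2000 2208 0
0 2000 2395 0
0 2000 2460 0
0 2460 2460 0
0 2571 2571 0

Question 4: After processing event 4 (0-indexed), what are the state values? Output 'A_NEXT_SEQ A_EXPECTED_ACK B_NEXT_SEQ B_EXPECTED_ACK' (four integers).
After event 0: A_seq=0 A_ack=2000 B_seq=2194 B_ack=0
After event 1: A_seq=0 A_ack=2000 B_seq=2208 B_ack=0
After event 2: A_seq=0 A_ack=2000 B_seq=2208 B_ack=0
After event 3: A_seq=0 A_ack=2000 B_seq=2395 B_ack=0
After event 4: A_seq=0 A_ack=2000 B_seq=2460 B_ack=0

0 2000 2460 0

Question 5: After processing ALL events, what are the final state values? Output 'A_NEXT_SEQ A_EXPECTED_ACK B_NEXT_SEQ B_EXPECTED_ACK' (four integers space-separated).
Answer: 0 2571 2571 0

Derivation:
After event 0: A_seq=0 A_ack=2000 B_seq=2194 B_ack=0
After event 1: A_seq=0 A_ack=2000 B_seq=2208 B_ack=0
After event 2: A_seq=0 A_ack=2000 B_seq=2208 B_ack=0
After event 3: A_seq=0 A_ack=2000 B_seq=2395 B_ack=0
After event 4: A_seq=0 A_ack=2000 B_seq=2460 B_ack=0
After event 5: A_seq=0 A_ack=2460 B_seq=2460 B_ack=0
After event 6: A_seq=0 A_ack=2571 B_seq=2571 B_ack=0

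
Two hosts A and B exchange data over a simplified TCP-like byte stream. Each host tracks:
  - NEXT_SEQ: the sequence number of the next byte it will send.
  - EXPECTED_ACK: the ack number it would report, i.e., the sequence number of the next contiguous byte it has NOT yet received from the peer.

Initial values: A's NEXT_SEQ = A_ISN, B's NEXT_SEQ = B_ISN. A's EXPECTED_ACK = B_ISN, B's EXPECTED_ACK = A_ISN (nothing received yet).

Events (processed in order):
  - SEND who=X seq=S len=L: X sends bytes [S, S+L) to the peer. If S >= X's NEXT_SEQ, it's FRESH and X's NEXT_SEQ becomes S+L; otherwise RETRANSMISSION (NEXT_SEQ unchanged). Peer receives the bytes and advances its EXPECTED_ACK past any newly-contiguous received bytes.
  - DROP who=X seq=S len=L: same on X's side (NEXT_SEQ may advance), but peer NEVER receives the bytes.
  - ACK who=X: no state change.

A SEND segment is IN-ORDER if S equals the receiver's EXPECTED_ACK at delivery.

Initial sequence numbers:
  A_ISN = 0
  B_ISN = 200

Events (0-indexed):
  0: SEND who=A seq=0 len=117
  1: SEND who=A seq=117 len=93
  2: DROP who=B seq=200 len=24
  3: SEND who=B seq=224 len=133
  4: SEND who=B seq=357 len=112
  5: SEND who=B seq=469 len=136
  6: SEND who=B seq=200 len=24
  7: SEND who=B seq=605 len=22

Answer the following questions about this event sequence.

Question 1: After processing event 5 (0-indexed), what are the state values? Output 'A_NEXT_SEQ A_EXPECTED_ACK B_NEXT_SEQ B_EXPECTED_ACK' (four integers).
After event 0: A_seq=117 A_ack=200 B_seq=200 B_ack=117
After event 1: A_seq=210 A_ack=200 B_seq=200 B_ack=210
After event 2: A_seq=210 A_ack=200 B_seq=224 B_ack=210
After event 3: A_seq=210 A_ack=200 B_seq=357 B_ack=210
After event 4: A_seq=210 A_ack=200 B_seq=469 B_ack=210
After event 5: A_seq=210 A_ack=200 B_seq=605 B_ack=210

210 200 605 210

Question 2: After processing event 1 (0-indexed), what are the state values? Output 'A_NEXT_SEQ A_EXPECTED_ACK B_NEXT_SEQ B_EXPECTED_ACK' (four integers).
After event 0: A_seq=117 A_ack=200 B_seq=200 B_ack=117
After event 1: A_seq=210 A_ack=200 B_seq=200 B_ack=210

210 200 200 210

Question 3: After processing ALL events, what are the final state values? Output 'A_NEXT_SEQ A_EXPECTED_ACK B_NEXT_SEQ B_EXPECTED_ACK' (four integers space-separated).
After event 0: A_seq=117 A_ack=200 B_seq=200 B_ack=117
After event 1: A_seq=210 A_ack=200 B_seq=200 B_ack=210
After event 2: A_seq=210 A_ack=200 B_seq=224 B_ack=210
After event 3: A_seq=210 A_ack=200 B_seq=357 B_ack=210
After event 4: A_seq=210 A_ack=200 B_seq=469 B_ack=210
After event 5: A_seq=210 A_ack=200 B_seq=605 B_ack=210
After event 6: A_seq=210 A_ack=605 B_seq=605 B_ack=210
After event 7: A_seq=210 A_ack=627 B_seq=627 B_ack=210

Answer: 210 627 627 210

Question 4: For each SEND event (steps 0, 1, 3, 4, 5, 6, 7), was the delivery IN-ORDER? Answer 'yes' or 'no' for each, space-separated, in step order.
Step 0: SEND seq=0 -> in-order
Step 1: SEND seq=117 -> in-order
Step 3: SEND seq=224 -> out-of-order
Step 4: SEND seq=357 -> out-of-order
Step 5: SEND seq=469 -> out-of-order
Step 6: SEND seq=200 -> in-order
Step 7: SEND seq=605 -> in-order

Answer: yes yes no no no yes yes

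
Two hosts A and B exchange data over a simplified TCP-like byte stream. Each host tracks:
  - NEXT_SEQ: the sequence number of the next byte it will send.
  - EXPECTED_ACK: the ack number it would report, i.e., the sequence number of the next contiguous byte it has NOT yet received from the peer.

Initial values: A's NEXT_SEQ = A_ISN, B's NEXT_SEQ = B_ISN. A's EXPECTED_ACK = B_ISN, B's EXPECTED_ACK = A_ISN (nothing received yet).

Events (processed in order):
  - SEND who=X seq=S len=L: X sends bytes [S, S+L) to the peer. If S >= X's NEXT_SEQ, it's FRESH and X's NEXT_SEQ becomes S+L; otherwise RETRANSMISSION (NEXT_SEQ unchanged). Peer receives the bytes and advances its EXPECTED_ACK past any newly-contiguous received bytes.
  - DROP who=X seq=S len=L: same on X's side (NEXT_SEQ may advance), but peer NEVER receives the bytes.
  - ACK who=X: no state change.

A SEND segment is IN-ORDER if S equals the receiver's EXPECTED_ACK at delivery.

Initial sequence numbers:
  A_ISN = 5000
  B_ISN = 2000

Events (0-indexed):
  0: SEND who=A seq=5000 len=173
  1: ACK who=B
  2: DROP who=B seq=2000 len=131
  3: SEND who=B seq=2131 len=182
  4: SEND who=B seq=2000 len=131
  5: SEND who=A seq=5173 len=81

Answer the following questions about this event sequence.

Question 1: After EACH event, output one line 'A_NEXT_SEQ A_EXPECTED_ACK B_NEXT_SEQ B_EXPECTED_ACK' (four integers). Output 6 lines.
5173 2000 2000 5173
5173 2000 2000 5173
5173 2000 2131 5173
5173 2000 2313 5173
5173 2313 2313 5173
5254 2313 2313 5254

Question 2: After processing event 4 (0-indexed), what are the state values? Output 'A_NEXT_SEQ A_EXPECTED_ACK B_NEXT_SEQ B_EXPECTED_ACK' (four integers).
After event 0: A_seq=5173 A_ack=2000 B_seq=2000 B_ack=5173
After event 1: A_seq=5173 A_ack=2000 B_seq=2000 B_ack=5173
After event 2: A_seq=5173 A_ack=2000 B_seq=2131 B_ack=5173
After event 3: A_seq=5173 A_ack=2000 B_seq=2313 B_ack=5173
After event 4: A_seq=5173 A_ack=2313 B_seq=2313 B_ack=5173

5173 2313 2313 5173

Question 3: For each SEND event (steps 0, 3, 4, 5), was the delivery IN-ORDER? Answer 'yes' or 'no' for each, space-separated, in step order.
Step 0: SEND seq=5000 -> in-order
Step 3: SEND seq=2131 -> out-of-order
Step 4: SEND seq=2000 -> in-order
Step 5: SEND seq=5173 -> in-order

Answer: yes no yes yes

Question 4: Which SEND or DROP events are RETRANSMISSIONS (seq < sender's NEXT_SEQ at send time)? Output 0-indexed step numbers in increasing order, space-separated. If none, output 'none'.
Step 0: SEND seq=5000 -> fresh
Step 2: DROP seq=2000 -> fresh
Step 3: SEND seq=2131 -> fresh
Step 4: SEND seq=2000 -> retransmit
Step 5: SEND seq=5173 -> fresh

Answer: 4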